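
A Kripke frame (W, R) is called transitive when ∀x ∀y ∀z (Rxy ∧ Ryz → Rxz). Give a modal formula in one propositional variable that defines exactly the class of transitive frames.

This is transitivity; the standard corresponding axiom is 4: □q → □□q.
Suppose □q→□□q is valid. Take Rxy, Ryz and set V(q)={w : Rxw}. Then □q at x, so □□q at x, so □q at y, so q at z, i.e. Rxz.

□q → □□q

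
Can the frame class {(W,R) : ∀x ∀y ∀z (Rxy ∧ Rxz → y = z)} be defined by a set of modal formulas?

This is a Sahlqvist condition; the CD axiom ◇p → □p defines it.
Suppose ◇p→□p is valid. Take Rxy, Rxz and set V(p)={y}. Then ◇p at x, so □p at x, so p at z, i.e. z=y.

Yes, by ◇p → □p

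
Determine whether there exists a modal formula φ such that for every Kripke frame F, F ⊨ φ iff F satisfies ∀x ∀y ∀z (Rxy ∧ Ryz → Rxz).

This is a Sahlqvist condition; the 4 axiom □r → □□r defines it.
Suppose □r→□□r is valid. Take Rxy, Ryz and set V(r)={w : Rxw}. Then □r at x, so □□r at x, so □r at y, so r at z, i.e. Rxz.

Definable; □r → □□r defines it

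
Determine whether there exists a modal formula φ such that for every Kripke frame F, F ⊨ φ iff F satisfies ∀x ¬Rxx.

Any modally definable frame class is closed under surjective bounded morphisms.
The 2-cycle (worlds a,b with a→b→a) is irreflexive, and the map sending every world to a single reflexive point • is a surjective bounded morphism (forth: every edge maps to (•,•); back: every world has a successor). So any modal formula valid on the 2-cycle is also valid on the reflexive point, which is not irreflexive.
Hence irreflexivity is not modally definable.

No — not modally definable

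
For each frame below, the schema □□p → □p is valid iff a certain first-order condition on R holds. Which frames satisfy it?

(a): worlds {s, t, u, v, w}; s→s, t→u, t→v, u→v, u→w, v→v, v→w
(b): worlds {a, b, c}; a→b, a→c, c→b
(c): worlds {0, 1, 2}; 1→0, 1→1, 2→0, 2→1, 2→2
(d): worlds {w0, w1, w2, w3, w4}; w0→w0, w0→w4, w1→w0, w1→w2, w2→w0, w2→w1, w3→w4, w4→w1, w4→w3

(c)

The schema corresponds to density: ∀x ∀y (Rxy → ∃z (Rxz ∧ Rzy)).
(a): fails — Rtu but no z with Rtz and Rzu.
(b): fails — Rac but no z with Raz and Rzc.
(c): ✓.
(d): fails — Rw1w2 but no z with Rw1z and Rzw2.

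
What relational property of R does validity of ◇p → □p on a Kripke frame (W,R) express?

Suppose ◇p→□p is valid. Take Rxy, Rxz and set V(p)={y}. Then ◇p at x, so □p at x, so p at z, i.e. z=y.

partial functionality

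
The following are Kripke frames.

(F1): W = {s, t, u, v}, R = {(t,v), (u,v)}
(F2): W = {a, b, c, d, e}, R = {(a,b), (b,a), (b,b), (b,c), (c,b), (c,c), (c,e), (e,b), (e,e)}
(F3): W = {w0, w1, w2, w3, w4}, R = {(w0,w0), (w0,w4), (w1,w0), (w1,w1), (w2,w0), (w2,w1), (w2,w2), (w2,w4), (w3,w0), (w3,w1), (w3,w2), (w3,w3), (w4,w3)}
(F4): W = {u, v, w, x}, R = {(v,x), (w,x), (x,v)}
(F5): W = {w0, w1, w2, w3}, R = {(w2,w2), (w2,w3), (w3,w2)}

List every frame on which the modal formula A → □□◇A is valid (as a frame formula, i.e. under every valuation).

(F1)

This is the axiom for a generalized confluence (Geach) condition; its first-order frame correspondent is ∀x ∀z (xR²z → ∃w (x = w ∧ zRw)).
(F1): ✓.
(F2): fails — aR²a but no w with a=w and aRw.
(F3): fails — w0R²w4 but no w with w0=w and w4Rw.
(F4): fails — vR²v but no t with v=t and vRt.
(F5): fails — w3R²w3 but no w with w3=w and w3Rw.
Valid on: (F1).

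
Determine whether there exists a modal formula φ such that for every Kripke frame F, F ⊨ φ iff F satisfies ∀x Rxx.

This is a Sahlqvist condition; the T axiom □q → q defines it.
Suppose □q→q is valid. At any x set V(q)={w : Rxw}. Then □q holds at x, so q holds at x, i.e. Rxx.

Yes — defined by □q → q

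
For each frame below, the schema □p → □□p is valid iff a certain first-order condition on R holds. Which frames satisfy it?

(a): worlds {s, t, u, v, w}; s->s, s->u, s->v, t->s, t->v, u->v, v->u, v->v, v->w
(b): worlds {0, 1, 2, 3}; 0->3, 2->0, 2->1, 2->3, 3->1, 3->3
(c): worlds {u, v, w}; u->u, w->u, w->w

The schema corresponds to transitivity: ∀x ∀y ∀z (Rxy ∧ Ryz → Rxz).
(a): fails — Ruv and Rvw but not Ruw.
(b): fails — R03 and R31 but not R01.
(c): satisfies the condition.
Valid on: (c).

(c)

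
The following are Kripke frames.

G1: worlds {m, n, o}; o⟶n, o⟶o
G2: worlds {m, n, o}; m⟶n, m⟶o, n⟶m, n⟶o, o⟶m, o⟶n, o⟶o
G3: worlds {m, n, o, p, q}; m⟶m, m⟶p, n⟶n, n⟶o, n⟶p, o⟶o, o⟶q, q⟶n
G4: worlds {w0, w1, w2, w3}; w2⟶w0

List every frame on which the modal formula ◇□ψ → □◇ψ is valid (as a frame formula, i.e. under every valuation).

The schema corresponds to convergence: ∀x ∀y ∀z (Rxy ∧ Rxz → ∃w (Ryw ∧ Rzw)).
G1: fails — Roo and Ron but o and n have no common successor.
G2: satisfies the condition.
G3: fails — Rmm and Rmp but m and p have no common successor.
G4: fails — Rw2w0 and Rw2w0 but w0 and w0 have no common successor.

G2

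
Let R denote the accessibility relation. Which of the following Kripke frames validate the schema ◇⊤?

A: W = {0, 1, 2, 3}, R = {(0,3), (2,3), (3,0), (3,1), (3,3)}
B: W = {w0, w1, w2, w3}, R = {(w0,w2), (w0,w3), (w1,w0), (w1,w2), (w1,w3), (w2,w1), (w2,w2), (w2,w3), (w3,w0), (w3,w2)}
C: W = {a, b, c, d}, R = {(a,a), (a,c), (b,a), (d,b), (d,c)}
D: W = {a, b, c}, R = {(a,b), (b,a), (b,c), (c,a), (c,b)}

Frame correspondent (Sahlqvist): ∀x ∃y Rxy — i.e. seriality.
A: fails — world 1 has no successor.
B: holds.
C: fails — world c has no successor.
D: holds.

B, D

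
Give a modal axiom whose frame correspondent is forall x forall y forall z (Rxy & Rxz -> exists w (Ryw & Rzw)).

◇□ψ → □◇ψ

A defining formula is ◇□ψ → □◇ψ (the .2 axiom).
Suppose ◇□ψ→□◇ψ is valid. Take Rxy, Rxz and set V(ψ)={w : Ryw}. Then □ψ at y so ◇□ψ at x, so □◇ψ at x, so ◇ψ at z, giving w with Rzw and Ryw.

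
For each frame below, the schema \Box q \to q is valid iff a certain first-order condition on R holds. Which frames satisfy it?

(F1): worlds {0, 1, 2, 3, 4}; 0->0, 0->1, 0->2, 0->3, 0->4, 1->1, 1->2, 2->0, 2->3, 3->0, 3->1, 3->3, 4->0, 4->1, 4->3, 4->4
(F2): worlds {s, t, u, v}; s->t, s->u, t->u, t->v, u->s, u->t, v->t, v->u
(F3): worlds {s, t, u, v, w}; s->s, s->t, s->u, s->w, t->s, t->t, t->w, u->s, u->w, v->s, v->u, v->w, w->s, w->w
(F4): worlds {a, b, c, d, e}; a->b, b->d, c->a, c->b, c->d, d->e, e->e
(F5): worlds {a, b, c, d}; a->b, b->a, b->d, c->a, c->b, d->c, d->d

This is the axiom for reflexivity; its first-order frame correspondent is \forall x Rxx.
(F1): fails — world 2 does not see itself.
(F2): fails — world s does not see itself.
(F3): fails — world u does not see itself.
(F4): fails — world a does not see itself.
(F5): fails — world a does not see itself.
Valid on no frame.

none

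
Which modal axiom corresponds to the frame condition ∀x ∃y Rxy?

This is seriality; the standard corresponding axiom is D: □s → ◇s.

□s → ◇s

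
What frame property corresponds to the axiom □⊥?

□⊥ is valid iff no world has any successor (otherwise □⊥ fails at any world with one).

Emptiness of R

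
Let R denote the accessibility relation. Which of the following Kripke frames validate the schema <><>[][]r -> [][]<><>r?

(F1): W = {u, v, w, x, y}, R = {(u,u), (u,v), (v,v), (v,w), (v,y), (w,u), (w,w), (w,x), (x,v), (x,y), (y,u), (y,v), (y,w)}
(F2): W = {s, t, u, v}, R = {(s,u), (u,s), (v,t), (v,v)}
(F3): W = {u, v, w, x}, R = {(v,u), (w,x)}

(F1), (F3)

This is the axiom for a generalized confluence (Geach) condition; its first-order frame correspondent is forall x forall y forall z ((x R^2 y & x R^2 z) -> exists w (y R^2 w & z R^2 w)).
(F1): ✓.
(F2): fails — vR²t, vR²t but no w with tR²w and tR²w.
(F3): ✓.
Valid on: (F1), (F3).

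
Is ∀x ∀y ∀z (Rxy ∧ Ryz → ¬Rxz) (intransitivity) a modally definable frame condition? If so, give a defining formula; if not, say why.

Any modally definable frame class is closed under surjective bounded morphisms.
The 7-cycle (worlds 0,1,2,3,4,5,6 with 0→1→2→3→4→5→6→0) is intransitive. Mapping every world to a single reflexive point • is a surjective bounded morphism; the reflexive point is not intransitive (R••∧R•• but R••).
So the class is not modally definable.

No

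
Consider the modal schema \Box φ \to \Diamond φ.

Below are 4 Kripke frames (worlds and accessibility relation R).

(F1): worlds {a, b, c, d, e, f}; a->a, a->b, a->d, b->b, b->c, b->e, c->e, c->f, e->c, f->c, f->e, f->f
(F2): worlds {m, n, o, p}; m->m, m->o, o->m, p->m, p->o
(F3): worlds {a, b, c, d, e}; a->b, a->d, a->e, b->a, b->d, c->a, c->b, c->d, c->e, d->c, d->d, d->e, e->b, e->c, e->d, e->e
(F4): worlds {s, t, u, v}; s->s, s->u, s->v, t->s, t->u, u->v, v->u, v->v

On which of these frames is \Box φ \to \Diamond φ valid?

(F3), (F4)

The schema corresponds to seriality: \forall x \exists y Rxy.
(F1): fails — world d has no successor.
(F2): fails — world n has no successor.
(F3): condition met.
(F4): condition met.
Valid on: (F3), (F4).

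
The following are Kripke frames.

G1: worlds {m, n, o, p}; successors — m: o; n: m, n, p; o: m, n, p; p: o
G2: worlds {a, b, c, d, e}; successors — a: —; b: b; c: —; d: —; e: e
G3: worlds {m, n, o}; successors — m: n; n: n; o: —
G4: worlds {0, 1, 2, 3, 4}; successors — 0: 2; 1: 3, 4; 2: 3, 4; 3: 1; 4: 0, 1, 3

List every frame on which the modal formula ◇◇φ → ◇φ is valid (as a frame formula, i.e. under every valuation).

Frame correspondent (Sahlqvist): ∀x ∀y (xR²y → ∃w (y = w ∧ xRw)) — i.e. a generalized confluence (Geach) condition.
G1: fails — mR²m but no w with m=w and mRw.
G2: satisfies the condition.
G3: satisfies the condition.
G4: fails — 0R²3 but no w with 3=w and 0Rw.
Valid on: G2, G3.

G2, G3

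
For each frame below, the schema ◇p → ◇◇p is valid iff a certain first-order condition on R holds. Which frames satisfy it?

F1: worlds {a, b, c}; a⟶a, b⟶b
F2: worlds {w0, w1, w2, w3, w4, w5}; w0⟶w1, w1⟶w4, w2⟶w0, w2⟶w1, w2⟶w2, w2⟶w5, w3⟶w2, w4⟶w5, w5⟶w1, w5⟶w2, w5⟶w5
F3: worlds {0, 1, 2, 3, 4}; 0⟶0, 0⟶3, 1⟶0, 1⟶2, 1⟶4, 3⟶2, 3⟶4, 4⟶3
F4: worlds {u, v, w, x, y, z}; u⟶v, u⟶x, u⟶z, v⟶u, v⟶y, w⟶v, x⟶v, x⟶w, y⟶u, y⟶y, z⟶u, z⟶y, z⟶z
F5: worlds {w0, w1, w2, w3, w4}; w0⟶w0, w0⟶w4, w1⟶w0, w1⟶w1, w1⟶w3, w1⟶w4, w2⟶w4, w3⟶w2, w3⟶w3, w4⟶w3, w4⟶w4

F1, F5

Frame correspondent (Sahlqvist): ∀x ∀y (xRy → ∃w (y = w ∧ xR²w)) — i.e. a generalized confluence (Geach) condition.
F1: condition met.
F2: fails — w0Rw1 but no w with w1=w and w0R²w.
F3: fails — 1R2 but no w with 2=w and 1R²w.
F4: fails — uRx but no t with x=t and uR²t.
F5: condition met.
Valid on: F1, F5.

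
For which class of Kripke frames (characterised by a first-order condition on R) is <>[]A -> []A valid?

This is frame-equivalent to ◇A → □◇A (substitute ¬A for A and contrapose).
Suppose ◇A→□◇A is valid. Take Rxy, Rxz and set V(A)={y}. Then ◇A at x, so □◇A at x, so ◇A at z, so some w with Rzw has A; w=y, i.e. Rzy. By symmetry of the argument, Ryz.

The Euclidean property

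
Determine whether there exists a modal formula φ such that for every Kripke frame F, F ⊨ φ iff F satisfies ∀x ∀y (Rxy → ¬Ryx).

Modal frame validity is preserved under surjective bounded morphisms.
The 3-cycle (worlds a,b,c with a→b→c→a) is asymmetric. Mapping every world to a single reflexive point • is a surjective bounded morphism, and the reflexive point is not asymmetric (R•• but asymmetry requires ¬R••).
Hence asymmetry is not modally definable.

Not modally definable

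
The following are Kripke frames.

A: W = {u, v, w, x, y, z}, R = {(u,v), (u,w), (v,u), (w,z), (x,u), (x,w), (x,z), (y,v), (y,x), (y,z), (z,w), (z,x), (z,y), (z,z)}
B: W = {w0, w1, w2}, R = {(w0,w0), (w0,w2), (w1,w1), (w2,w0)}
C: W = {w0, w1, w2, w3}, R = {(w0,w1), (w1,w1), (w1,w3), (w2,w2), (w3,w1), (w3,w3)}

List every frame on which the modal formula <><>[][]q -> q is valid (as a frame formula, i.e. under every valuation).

B

The schema corresponds to a generalized confluence (Geach) condition: forall x forall y (x R^2 y -> exists w (y R^2 w & x = w)).
A: fails — vR²w but no t with wR²t and v=t.
B: ✓.
C: fails — w0R²w1 but no w with w1R²w and w0=w.
Valid on: B.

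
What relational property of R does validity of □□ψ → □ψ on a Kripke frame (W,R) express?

density: ∀x ∀y (Rxy → ∃z (Rxz ∧ Rzy))

This schema is the C4 axiom.
Its frame correspondent is density — ∀x ∀y (Rxy → ∃z (Rxz ∧ Rzy)).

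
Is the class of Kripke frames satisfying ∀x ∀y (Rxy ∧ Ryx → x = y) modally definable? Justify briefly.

Any modally definable frame class is closed under surjective bounded morphisms.
The 6-cycle (worlds s,t,u,v,w,x with s→t→u→v→w→x→s) is antisymmetric. Sending even-indexed worlds to • and odd-indexed worlds to ∘ is a surjective bounded morphism onto the two-world frame with •↔∘, which is not antisymmetric.
Hence antisymmetry is not modally definable.

Not definable by any modal formula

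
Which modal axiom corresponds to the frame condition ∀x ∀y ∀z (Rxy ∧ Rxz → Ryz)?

This is the Euclidean property; the standard corresponding axiom is 5: ◇r → □◇r.

◇r → □◇r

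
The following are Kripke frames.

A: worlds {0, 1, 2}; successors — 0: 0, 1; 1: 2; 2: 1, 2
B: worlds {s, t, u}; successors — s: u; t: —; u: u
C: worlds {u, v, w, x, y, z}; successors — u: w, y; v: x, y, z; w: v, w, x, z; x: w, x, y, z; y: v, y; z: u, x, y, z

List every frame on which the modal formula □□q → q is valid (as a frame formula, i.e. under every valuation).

Frame correspondent (Sahlqvist): ∀x ∃w (xR²w ∧ x = w) — i.e. a generalized confluence (Geach) condition.
A: holds.
B: fails — at s but no w with sR²w and s=w.
C: fails — at u but no t with uR²t and u=t.
Valid on: A.

A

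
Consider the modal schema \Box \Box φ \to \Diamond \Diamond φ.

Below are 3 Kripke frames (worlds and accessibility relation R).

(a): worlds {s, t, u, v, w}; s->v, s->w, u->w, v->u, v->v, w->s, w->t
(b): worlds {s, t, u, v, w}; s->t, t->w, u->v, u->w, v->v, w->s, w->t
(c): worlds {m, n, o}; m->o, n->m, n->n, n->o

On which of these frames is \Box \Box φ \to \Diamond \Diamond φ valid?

(b)

This is the axiom for a generalized confluence (Geach) condition; its first-order frame correspondent is \forall x \exists w (x R^2 w \wedge x R^2 w).
(a): fails — at t but no w* with tR²w* and tR²w*.
(b): satisfies the condition.
(c): fails — at m but no w with mR²w and mR²w.
Valid on: (b).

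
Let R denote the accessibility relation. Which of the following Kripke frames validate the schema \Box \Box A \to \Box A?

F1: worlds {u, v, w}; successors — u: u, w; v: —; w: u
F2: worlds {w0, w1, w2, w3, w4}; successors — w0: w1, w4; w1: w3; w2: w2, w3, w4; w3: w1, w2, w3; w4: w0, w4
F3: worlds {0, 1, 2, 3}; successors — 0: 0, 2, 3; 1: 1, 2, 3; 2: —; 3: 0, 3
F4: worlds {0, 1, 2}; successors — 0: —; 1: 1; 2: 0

F1, F3

This is the axiom for density; its first-order frame correspondent is \forall x \forall y (Rxy \to \exists z (Rxz \wedge Rzy)).
F1: condition met.
F2: fails — Rw0w1 but no z with Rw0z and Rzw1.
F3: condition met.
F4: fails — R20 but no z with R2z and Rz0.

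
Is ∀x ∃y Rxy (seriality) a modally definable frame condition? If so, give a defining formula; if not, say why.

This is a Sahlqvist condition; the D axiom □r → ◇r defines it.
Suppose □r→◇r is valid. At any x set V(r)=W. Then □r at x, so ◇r at x, so x has a successor.

Definable; □r → ◇r defines it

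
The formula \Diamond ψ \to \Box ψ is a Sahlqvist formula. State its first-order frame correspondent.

Partial functionality

Suppose ◇ψ→□ψ is valid. Take Rxy, Rxz and set V(ψ)={y}. Then ◇ψ at x, so □ψ at x, so ψ at z, i.e. z=y.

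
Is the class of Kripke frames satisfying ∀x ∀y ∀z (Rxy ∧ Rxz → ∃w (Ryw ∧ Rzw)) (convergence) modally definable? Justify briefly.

Yes — defined by ◇□q → □◇q

This is a Sahlqvist condition; the .2 axiom ◇□q → □◇q defines it.
Suppose ◇□q→□◇q is valid. Take Rxy, Rxz and set V(q)={w : Ryw}. Then □q at y so ◇□q at x, so □◇q at x, so ◇q at z, giving w with Rzw and Ryw.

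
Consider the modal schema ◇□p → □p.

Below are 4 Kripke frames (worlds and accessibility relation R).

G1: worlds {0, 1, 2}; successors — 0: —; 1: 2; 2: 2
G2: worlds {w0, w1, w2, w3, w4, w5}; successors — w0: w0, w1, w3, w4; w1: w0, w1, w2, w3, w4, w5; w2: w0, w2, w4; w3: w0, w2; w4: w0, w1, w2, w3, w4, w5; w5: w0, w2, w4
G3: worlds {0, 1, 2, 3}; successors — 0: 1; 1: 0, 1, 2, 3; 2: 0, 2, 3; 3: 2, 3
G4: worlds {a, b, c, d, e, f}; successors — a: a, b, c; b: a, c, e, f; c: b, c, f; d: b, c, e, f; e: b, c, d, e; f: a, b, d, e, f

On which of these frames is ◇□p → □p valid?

G1

Frame correspondent (Sahlqvist): ∀x ∀y ∀z (Rxy ∧ Rxz → Ryz) — i.e. the Euclidean property.
G1: ✓.
G2: fails — Rw0w3 and Rw0w1 but not Rw3w1.
G3: fails — R10 and R10 but not R00.
G4: fails — Rab and Rab but not Rbb.
Valid on: G1.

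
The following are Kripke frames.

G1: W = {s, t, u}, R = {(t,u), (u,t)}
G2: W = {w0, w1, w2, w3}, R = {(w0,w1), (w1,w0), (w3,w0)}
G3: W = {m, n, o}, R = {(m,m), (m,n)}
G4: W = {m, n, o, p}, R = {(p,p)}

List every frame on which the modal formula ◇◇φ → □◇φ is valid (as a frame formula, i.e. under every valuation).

This is the axiom for a generalized confluence (Geach) condition; its first-order frame correspondent is ∀x ∀y ∀z ((xR²y ∧ xRz) → ∃w (y = w ∧ zRw)).
G1: ✓.
G2: ✓.
G3: fails — mR²m, mRn but no w with m=w and nRw.
G4: ✓.

G1, G2, G4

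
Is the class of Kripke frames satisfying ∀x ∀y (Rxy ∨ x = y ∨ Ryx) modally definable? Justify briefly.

No — not modally definable

If a class were modally definable it would be closed under disjoint unions (Goldblatt–Thomason).
Take 2 disjoint single-world reflexive frames: each is trivially connected, but their disjoint union has 2 worlds with no edge between distinct components, so it is not connected.
So no modal formula (or set of formulas) defines exactly the connected frames.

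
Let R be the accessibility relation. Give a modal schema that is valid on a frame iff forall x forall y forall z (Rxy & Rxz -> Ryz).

The condition is the Euclidean property. The 5 schema ◇r → □◇r defines it.
Suppose ◇r→□◇r is valid. Take Rxy, Rxz and set V(r)={y}. Then ◇r at x, so □◇r at x, so ◇r at z, so some w with Rzw has r; w=y, i.e. Rzy. By symmetry of the argument, Ryz.

◇r → □◇r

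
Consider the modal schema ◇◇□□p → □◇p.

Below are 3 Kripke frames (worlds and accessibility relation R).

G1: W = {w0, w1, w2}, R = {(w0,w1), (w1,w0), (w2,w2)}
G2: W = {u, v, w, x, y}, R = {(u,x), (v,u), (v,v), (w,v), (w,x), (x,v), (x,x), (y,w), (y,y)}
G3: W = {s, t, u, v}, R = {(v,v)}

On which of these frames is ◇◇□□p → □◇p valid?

G1, G3

Frame correspondent (Sahlqvist): ∀x ∀y ∀z ((xR²y ∧ xRz) → ∃w (yR²w ∧ zRw)) — i.e. a generalized confluence (Geach) condition.
G1: ✓.
G2: fails — yR²v, yRy but no t with vR²t and yRt.
G3: ✓.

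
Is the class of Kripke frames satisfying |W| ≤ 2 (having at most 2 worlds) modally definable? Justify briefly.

Any modally definable frame class is closed under disjoint unions.
Any modal formula valid on each of 3 disjoint one-world frames is valid on their disjoint union (validity is preserved under disjoint unions). Each one-world frame has |W|=1≤2, but the union has |W|=3.
So no modal formula (or set of formulas) defines exactly the |W|≤2 frames.

No — not modally definable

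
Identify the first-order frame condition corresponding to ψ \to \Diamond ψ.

This schema is equivalent to the T axiom □ψ → ψ.
Its frame correspondent is reflexivity — \forall x Rxx.

reflexivity: \forall x Rxx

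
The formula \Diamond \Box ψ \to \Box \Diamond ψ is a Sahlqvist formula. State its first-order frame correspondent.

convergence

Suppose ◇□ψ→□◇ψ is valid. Take Rxy, Rxz and set V(ψ)={w : Ryw}. Then □ψ at y so ◇□ψ at x, so □◇ψ at x, so ◇ψ at z, giving w with Rzw and Ryw.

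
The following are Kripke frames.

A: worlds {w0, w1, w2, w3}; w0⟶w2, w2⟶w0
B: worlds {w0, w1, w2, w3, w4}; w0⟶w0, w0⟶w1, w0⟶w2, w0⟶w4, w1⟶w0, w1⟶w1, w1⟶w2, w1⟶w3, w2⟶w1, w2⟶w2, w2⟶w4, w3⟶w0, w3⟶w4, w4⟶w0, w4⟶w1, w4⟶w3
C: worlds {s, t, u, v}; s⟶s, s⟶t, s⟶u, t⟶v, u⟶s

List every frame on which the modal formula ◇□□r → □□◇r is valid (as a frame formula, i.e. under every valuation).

This is the axiom for a generalized confluence (Geach) condition; its first-order frame correspondent is ∀x ∀y ∀z ((xRy ∧ xR²z) → ∃w (yR²w ∧ zRw)).
A: holds.
B: holds.
C: fails — sRs, sR²v but no w with sR²w and vRw.
Valid on: A, B.

A, B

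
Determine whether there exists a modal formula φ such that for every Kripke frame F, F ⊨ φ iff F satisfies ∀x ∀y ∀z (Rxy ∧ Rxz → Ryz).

Yes: it is the Euclidean property, defined by the 5 schema ◇q → □◇q.
Suppose ◇q→□◇q is valid. Take Rxy, Rxz and set V(q)={y}. Then ◇q at x, so □◇q at x, so ◇q at z, so some w with Rzw has q; w=y, i.e. Rzy. By symmetry of the argument, Ryz.

Definable; ◇q → □◇q defines it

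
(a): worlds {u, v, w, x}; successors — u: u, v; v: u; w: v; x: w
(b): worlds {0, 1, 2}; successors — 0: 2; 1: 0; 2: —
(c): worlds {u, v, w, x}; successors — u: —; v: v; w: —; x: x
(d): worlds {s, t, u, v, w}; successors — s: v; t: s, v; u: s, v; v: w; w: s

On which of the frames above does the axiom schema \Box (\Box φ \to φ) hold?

(c)

This is the axiom for shift-reflexivity; its first-order frame correspondent is \forall x \forall y (Rxy \to Ryy).
(a): fails — Ruv but not Rvv.
(b): fails — R10 but not R00.
(c): ✓.
(d): fails — Ruv but not Rvv.
Valid on: (c).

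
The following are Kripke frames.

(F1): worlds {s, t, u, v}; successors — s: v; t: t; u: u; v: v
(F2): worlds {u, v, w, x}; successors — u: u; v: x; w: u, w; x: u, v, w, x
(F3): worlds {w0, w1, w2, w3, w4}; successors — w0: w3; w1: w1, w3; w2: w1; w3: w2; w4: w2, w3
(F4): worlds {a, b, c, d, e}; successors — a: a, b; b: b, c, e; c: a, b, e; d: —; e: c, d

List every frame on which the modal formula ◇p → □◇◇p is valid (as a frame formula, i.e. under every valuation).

This is the axiom for a generalized confluence (Geach) condition; its first-order frame correspondent is ∀x ∀y ∀z ((xRy ∧ xRz) → ∃w (y = w ∧ zR²w)).
(F1): holds.
(F2): fails — wRw, wRu but no t with w=t and uR²t.
(F3): fails — w0Rw3, w0Rw3 but no w with w3=w and w3R²w.
(F4): fails — bRc, bRe but no w with c=w and eR²w.

(F1)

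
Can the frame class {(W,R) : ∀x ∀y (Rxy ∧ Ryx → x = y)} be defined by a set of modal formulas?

If a class were modally definable it would be closed under surjective bounded morphisms (Goldblatt–Thomason).
The 4-cycle (worlds w0,w1,w2,w3 with w0→w1→w2→w3→w0) is antisymmetric. Sending even-indexed worlds to a and odd-indexed worlds to b is a surjective bounded morphism onto the two-world frame with a↔b, which is not antisymmetric.
Hence antisymmetry is not modally definable.

No — not modally definable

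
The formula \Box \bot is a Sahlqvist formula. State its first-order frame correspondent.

Emptiness of R

This schema is the Ver axiom.
It corresponds to emptiness of R: \forall x \forall y \neg Rxy.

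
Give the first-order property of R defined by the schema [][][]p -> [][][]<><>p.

This is a Sahlqvist (Geach-type) schema ◇^0□^3p → □^3◇^2p.
Minimal-valuation argument: fix x; take any y with xR^0y and any z with xR^3z. Set V(p) to the set of worlds R-reachable from y in exactly 3 steps. Then □^3p holds at y, so the antecedent holds at x; validity forces ◇^2p at z, giving a w with zR^2w and yR^3w.
First-order correspondent: forall x forall z (x R^3 z -> exists w (x R^3 w & z R^2 w)).

forall x forall z (x R^3 z -> exists w (x R^3 w & z R^2 w))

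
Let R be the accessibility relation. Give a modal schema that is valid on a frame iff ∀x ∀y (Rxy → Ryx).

This is symmetry; the standard corresponding axiom is B: p → □◇p.

p → □◇p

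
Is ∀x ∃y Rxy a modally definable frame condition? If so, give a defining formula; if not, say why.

Yes — defined by □q → ◇q

This is a Sahlqvist condition; the D axiom □q → ◇q defines it.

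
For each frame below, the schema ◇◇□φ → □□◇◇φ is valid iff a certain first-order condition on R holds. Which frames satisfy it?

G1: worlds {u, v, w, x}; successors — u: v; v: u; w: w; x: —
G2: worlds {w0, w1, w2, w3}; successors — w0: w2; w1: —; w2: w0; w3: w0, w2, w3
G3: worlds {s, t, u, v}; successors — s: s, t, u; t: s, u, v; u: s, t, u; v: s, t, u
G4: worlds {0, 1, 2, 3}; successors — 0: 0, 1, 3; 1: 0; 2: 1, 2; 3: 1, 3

This is the axiom for a generalized confluence (Geach) condition; its first-order frame correspondent is ∀x ∀y ∀z ((xR²y ∧ xR²z) → ∃w (yRw ∧ zR²w)).
G1: fails — uR²u, uR²u but no t with uRt and uR²t.
G2: fails — w0R²w0, w0R²w0 but no w with w0Rw and w0R²w.
G3: ✓.
G4: ✓.

G3, G4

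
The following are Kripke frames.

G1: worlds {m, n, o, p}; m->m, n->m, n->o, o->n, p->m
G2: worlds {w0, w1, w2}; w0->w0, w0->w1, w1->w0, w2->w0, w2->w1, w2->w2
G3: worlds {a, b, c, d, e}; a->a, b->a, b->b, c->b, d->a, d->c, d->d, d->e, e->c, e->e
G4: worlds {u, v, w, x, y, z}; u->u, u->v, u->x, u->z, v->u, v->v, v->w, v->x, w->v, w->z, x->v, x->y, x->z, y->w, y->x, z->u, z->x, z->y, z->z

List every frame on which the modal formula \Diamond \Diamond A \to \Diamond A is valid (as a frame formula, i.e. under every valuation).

Frame correspondent (Sahlqvist): \forall x \forall y \forall z (Rxy \wedge Ryz \to Rxz) — i.e. transitivity.
G1: fails — Ron and Rno but not Roo.
G2: fails — Rw1w0 and Rw0w1 but not Rw1w1.
G3: fails — Rdc and Rcb but not Rdb.
G4: fails — Ruv and Rvw but not Ruw.
Valid on no frame.

none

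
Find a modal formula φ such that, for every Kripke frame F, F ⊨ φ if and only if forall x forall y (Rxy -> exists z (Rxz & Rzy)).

□□ψ → □ψ

This is density; the standard corresponding axiom is C4: □□ψ → □ψ.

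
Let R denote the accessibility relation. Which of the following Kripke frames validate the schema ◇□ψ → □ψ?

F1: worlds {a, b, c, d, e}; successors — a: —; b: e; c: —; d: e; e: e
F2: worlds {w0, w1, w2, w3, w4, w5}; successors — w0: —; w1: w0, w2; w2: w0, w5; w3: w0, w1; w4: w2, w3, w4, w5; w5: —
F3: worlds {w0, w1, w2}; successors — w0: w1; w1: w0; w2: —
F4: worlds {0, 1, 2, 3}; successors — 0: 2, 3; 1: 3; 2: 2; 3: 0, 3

F1

The schema corresponds to the Euclidean property: ∀x ∀y ∀z (Rxy ∧ Rxz → Ryz).
F1: condition met.
F2: fails — Rw1w2 and Rw1w2 but not Rw2w2.
F3: fails — Rw0w1 and Rw0w1 but not Rw1w1.
F4: fails — R02 and R03 but not R23.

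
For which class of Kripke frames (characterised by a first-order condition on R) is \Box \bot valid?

□⊥ is valid iff no world has any successor (otherwise □⊥ fails at any world with one).

Emptiness of R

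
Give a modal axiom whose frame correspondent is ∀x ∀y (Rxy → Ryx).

s → □◇s

This is symmetry; the standard corresponding axiom is B: s → □◇s.
Suppose s→□◇s is valid. Take Rxy and set V(s)={x}. Then s at x, so □◇s at x, so ◇s at y, so some z with Ryz has s; z=x, i.e. Ryx.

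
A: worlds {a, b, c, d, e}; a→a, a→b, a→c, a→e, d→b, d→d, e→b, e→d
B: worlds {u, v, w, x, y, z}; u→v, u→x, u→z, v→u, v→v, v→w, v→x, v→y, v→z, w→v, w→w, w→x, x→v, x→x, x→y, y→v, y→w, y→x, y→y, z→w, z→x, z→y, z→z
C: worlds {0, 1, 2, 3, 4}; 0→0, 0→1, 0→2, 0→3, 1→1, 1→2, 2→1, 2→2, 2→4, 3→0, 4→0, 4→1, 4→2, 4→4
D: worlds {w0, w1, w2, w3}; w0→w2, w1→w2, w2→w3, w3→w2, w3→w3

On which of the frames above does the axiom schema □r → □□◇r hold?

Frame correspondent (Sahlqvist): ∀x ∀z (xR²z → ∃w (xRw ∧ zRw)) — i.e. a generalized confluence (Geach) condition.
A: fails — aR²b but no w with aRw and bRw.
B: holds.
C: fails — 3R²1 but no w with 3Rw and 1Rw.
D: holds.

B, D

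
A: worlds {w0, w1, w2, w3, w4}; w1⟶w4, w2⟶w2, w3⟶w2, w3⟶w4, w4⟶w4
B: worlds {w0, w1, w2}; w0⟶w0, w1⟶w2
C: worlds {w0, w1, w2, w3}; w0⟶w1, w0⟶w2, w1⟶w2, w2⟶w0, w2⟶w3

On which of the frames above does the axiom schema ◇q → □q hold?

This is the axiom for partial functionality; its first-order frame correspondent is ∀x ∀y ∀z (Rxy ∧ Rxz → y = z).
A: fails — w3 sees both w2 and w4.
B: holds.
C: fails — w0 sees both w1 and w2.
Valid on: B.

B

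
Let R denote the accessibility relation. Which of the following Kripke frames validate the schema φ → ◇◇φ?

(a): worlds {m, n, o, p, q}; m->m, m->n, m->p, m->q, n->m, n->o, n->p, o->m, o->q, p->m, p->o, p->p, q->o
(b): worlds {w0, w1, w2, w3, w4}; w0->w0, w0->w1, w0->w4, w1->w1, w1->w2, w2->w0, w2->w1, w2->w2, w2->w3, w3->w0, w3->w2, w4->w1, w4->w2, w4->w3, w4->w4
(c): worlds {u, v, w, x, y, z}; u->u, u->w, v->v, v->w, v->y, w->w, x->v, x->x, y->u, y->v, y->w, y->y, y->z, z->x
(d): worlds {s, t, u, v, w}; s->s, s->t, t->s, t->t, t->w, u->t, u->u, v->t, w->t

The schema corresponds to a generalized confluence (Geach) condition: ∀x ∃w (x = w ∧ xR²w).
(a): holds.
(b): holds.
(c): fails — at z but no t with z=t and zR²t.
(d): fails — at v but no w* with v=w* and vR²w*.

(a), (b)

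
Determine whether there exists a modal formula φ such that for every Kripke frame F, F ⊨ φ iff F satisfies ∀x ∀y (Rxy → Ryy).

Yes: it is shift-reflexivity, defined by the T□ schema □(□q → q).
Suppose □(□q→q) is valid. Take Rxy and set V(q)={w : Ryw}. Then at y, □q holds; since □(□q→q) at x, □q→q at y, so q at y, i.e. Ryy.

Yes — defined by □(□q → q)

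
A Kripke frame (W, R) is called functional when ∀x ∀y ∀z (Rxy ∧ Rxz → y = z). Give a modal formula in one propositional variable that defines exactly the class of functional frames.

This is partial functionality; the standard corresponding axiom is CD: ◇s → □s.
Suppose ◇s→□s is valid. Take Rxy, Rxz and set V(s)={y}. Then ◇s at x, so □s at x, so s at z, i.e. z=y.

◇s → □s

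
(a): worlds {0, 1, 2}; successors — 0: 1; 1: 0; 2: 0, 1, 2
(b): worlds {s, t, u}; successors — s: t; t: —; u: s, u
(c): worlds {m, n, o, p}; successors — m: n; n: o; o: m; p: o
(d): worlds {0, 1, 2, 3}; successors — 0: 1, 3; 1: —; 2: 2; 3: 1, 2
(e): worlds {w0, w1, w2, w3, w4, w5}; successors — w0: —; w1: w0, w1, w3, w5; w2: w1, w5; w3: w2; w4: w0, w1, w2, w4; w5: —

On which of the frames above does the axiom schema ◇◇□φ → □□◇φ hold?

Frame correspondent (Sahlqvist): ∀x ∀y ∀z ((xR²y ∧ xR²z) → ∃w (yRw ∧ zRw)) — i.e. a generalized confluence (Geach) condition.
(a): fails — 2R²0, 2R²1 but no w with 0Rw and 1Rw.
(b): fails — uR²s, uR²t but no w with sRw and tRw.
(c): ✓.
(d): fails — 0R²1, 0R²1 but no w with 1Rw and 1Rw.
(e): fails — w1R²w0, w1R²w0 but no w with w0Rw and w0Rw.
Valid on: (c).

(c)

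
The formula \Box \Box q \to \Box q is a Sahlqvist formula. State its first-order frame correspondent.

Density

Suppose □□q→□q is valid. Take Rxy and set V(q)={w : xR²w}. Then □□q at x, so □q at x, so q at y, i.e. ∃z(Rxz∧Rzy).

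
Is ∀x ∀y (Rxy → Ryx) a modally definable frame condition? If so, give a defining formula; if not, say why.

Yes: it is symmetry, defined by the B schema q → □◇q.
Suppose q→□◇q is valid. Take Rxy and set V(q)={x}. Then q at x, so □◇q at x, so ◇q at y, so some z with Ryz has q; z=x, i.e. Ryx.

Yes, by q → □◇q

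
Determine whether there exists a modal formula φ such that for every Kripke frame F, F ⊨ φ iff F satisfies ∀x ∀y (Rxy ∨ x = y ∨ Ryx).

Modal frame validity is preserved under disjoint unions.
Take 3 disjoint single-world reflexive frames: each is trivially connected, but their disjoint union has 3 worlds with no edge between distinct components, so it is not connected.
So the class is not modally definable.

No — not modally definable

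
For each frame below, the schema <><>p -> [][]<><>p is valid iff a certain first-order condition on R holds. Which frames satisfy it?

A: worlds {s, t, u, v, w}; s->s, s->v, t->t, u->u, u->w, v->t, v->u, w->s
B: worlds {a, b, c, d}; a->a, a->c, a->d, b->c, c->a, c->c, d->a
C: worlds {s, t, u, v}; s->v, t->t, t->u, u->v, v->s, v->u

B

Frame correspondent (Sahlqvist): forall x forall y forall z ((x R^2 y & x R^2 z) -> exists w (y = w & z R^2 w)) — i.e. a generalized confluence (Geach) condition.
A: fails — sR²s, sR²t but no w* with s=w* and tR²w*.
B: satisfies the condition.
C: fails — tR²t, tR²u but no w with t=w and uR²w.
Valid on: B.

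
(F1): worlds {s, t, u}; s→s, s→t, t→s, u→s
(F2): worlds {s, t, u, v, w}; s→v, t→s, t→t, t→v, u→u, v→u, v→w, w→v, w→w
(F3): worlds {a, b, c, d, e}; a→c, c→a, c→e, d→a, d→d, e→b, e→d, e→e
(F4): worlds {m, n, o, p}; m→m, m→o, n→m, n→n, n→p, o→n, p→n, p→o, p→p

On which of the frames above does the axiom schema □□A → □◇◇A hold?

(F1), (F2), (F4)

Frame correspondent (Sahlqvist): ∀x ∀z (xRz → ∃w (xR²w ∧ zR²w)) — i.e. a generalized confluence (Geach) condition.
(F1): holds.
(F2): holds.
(F3): fails — eRb but no w with eR²w and bR²w.
(F4): holds.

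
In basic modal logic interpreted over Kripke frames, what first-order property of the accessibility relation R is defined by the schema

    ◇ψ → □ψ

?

This is the CD axiom.
Its frame correspondent is partial functionality — ∀x ∀y ∀z (Rxy ∧ Rxz → y = z).

partial functionality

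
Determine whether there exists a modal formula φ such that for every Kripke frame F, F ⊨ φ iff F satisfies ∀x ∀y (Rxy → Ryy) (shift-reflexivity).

This is a Sahlqvist condition; the T□ axiom □(□q → q) defines it.
Suppose □(□q→q) is valid. Take Rxy and set V(q)={w : Ryw}. Then at y, □q holds; since □(□q→q) at x, □q→q at y, so q at y, i.e. Ryy.

Definable; □(□q → q) defines it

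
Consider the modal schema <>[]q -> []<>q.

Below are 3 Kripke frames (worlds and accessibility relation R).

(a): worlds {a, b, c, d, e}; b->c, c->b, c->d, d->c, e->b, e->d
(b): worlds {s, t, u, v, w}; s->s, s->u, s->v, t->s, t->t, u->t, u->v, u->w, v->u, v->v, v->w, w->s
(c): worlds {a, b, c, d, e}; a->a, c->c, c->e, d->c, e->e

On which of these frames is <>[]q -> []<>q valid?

This is the axiom for convergence; its first-order frame correspondent is forall x forall y forall z (Rxy & Rxz -> exists w (Ryw & Rzw)).
(a): condition met.
(b): fails — Ruv and Ruw but v and w have no common successor.
(c): condition met.

(a), (c)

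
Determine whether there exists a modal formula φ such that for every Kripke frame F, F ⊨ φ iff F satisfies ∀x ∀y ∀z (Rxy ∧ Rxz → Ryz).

Yes — defined by ◇p → □◇p

The condition is the Euclidean property. A defining modal formula is ◇p → □◇p.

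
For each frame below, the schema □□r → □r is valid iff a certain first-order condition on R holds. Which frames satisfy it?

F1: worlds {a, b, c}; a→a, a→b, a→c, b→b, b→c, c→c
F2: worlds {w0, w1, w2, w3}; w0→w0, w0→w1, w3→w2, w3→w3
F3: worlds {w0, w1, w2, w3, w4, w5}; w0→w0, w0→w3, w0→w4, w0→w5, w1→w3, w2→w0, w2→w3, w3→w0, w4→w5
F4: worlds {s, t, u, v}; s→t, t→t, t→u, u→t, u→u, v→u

F1, F2, F4

The schema corresponds to density: ∀x ∀y (Rxy → ∃z (Rxz ∧ Rzy)).
F1: holds.
F2: holds.
F3: fails — Rw1w3 but no z with Rw1z and Rzw3.
F4: holds.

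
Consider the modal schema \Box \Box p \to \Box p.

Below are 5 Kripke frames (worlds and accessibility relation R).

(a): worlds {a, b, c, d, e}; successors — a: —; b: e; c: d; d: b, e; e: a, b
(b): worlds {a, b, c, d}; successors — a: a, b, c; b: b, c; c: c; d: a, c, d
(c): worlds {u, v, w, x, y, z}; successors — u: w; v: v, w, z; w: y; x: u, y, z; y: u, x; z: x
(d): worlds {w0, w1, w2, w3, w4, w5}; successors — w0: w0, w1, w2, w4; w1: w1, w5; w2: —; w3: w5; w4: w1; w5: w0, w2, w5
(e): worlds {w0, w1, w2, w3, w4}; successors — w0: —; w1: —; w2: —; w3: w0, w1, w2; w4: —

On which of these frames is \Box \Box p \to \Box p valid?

(b), (d)

The schema corresponds to density: \forall x \forall y (Rxy \to \exists z (Rxz \wedge Rzy)).
(a): fails — Reb but no z with Rez and Rzb.
(b): ✓.
(c): fails — Ryx but no t with Ryt and Rtx.
(d): ✓.
(e): fails — Rw3w1 but no z with Rw3z and Rzw1.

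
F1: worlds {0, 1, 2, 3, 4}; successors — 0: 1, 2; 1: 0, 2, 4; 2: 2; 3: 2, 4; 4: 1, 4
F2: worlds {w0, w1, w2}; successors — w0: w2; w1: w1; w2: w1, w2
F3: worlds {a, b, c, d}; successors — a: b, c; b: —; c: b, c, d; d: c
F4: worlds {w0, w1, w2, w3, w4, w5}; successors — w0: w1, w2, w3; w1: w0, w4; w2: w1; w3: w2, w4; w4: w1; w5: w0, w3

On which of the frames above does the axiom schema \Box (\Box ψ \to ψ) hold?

F2

The schema corresponds to shift-reflexivity: \forall x \forall y (Rxy \to Ryy).
F1: fails — R10 but not R00.
F2: satisfies the condition.
F3: fails — Rcd but not Rdd.
F4: fails — Rw1w0 but not Rw0w0.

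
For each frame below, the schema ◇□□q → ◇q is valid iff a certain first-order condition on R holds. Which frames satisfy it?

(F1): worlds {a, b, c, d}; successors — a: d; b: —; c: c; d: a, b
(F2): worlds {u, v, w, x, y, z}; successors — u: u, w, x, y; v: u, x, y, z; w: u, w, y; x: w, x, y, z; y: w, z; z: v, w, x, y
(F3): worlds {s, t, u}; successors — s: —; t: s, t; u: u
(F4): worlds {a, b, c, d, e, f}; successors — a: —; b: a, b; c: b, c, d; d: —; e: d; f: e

(F2)

This is the axiom for a generalized confluence (Geach) condition; its first-order frame correspondent is ∀x ∀y (xRy → ∃w (yR²w ∧ xRw)).
(F1): fails — dRb but no w with bR²w and dRw.
(F2): ✓.
(F3): fails — tRs but no w with sR²w and tRw.
(F4): fails — bRa but no w with aR²w and bRw.
Valid on: (F2).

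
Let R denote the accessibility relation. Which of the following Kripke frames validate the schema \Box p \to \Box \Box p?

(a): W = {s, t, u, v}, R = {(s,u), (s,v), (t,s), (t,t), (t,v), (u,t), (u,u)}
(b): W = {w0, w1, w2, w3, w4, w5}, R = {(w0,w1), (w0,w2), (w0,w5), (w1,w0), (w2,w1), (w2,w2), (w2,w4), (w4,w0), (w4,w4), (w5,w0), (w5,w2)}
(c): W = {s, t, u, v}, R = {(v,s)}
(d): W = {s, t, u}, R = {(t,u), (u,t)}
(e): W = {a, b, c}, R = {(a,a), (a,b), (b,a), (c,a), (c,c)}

This is the axiom for transitivity; its first-order frame correspondent is \forall x \forall y \forall z (Rxy \wedge Ryz \to Rxz).
(a): fails — Rut and Rtv but not Ruv.
(b): fails — Rw1w0 and Rw0w5 but not Rw1w5.
(c): ✓.
(d): fails — Rtu and Rut but not Rtt.
(e): fails — Rba and Rab but not Rbb.
Valid on: (c).

(c)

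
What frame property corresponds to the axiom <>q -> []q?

partial functionality

Suppose ◇q→□q is valid. Take Rxy, Rxz and set V(q)={y}. Then ◇q at x, so □q at x, so q at z, i.e. z=y.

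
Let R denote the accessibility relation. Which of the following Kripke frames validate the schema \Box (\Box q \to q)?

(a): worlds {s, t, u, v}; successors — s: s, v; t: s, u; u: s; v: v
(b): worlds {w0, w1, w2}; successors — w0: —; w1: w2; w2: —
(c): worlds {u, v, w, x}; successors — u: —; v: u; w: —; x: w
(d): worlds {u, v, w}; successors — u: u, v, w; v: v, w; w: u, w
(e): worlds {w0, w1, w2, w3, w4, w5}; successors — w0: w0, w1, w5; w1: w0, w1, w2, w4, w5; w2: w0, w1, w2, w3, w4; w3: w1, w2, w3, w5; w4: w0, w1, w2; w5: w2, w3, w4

The schema corresponds to shift-reflexivity: \forall x \forall y (Rxy \to Ryy).
(a): fails — Rtu but not Ruu.
(b): fails — Rw1w2 but not Rw2w2.
(c): fails — Rxw but not Rww.
(d): satisfies the condition.
(e): fails — Rw1w4 but not Rw4w4.

(d)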